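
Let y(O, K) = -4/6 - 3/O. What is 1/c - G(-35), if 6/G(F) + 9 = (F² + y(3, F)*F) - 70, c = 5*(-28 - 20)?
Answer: -7933/867120 ≈ -0.0091487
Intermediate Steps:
y(O, K) = -⅔ - 3/O (y(O, K) = -4*⅙ - 3/O = -⅔ - 3/O)
c = -240 (c = 5*(-48) = -240)
G(F) = 6/(-79 + F² - 5*F/3) (G(F) = 6/(-9 + ((F² + (-⅔ - 3/3)*F) - 70)) = 6/(-9 + ((F² + (-⅔ - 3*⅓)*F) - 70)) = 6/(-9 + ((F² + (-⅔ - 1)*F) - 70)) = 6/(-9 + ((F² - 5*F/3) - 70)) = 6/(-9 + (-70 + F² - 5*F/3)) = 6/(-79 + F² - 5*F/3))
1/c - G(-35) = 1/(-240) - 18/(-237 - 5*(-35) + 3*(-35)²) = -1/240 - 18/(-237 + 175 + 3*1225) = -1/240 - 18/(-237 + 175 + 3675) = -1/240 - 18/3613 = -7933/867120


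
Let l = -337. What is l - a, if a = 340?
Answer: -677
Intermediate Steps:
l - a = -337 - 1*340 = -337 - 340 = -677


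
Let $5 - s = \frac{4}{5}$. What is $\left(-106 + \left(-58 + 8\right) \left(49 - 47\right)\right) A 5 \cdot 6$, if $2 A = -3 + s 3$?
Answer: $-29664$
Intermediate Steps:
$s = \frac{21}{5}$ ($s = 5 - \frac{4}{5} = \frac{21}{5} \approx 4.2$)
$A = \frac{24}{5}$ ($A = \frac{-3 + \frac{21}{5} \cdot 3}{2} = \frac{-3 + \frac{63}{5}}{2} = \frac{1}{2} \cdot \frac{48}{5} = \frac{24}{5} \approx 4.8$)
$\left(-106 + \left(-58 + 8\right) \left(49 - 47\right)\right) A 5 \cdot 6 = \left(-106 + \left(-58 + 8\right) \left(49 - 47\right)\right) \frac{24}{5} \cdot 5 \cdot 6 = \left(-106 - 100\right) 24 \cdot 6 = \left(-106 - 100\right) 144 = \left(-206\right) 144 = -29664$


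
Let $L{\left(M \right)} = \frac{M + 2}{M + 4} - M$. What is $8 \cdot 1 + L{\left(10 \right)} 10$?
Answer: $- \frac{584}{7} \approx -83.429$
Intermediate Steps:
$L{\left(M \right)} = - M + \frac{2 + M}{4 + M}$ ($L{\left(M \right)} = \frac{2 + M}{4 + M} - M = - M + \frac{2 + M}{4 + M}$)
$8 \cdot 1 + L{\left(10 \right)} 10 = 8 \cdot 1 + \frac{2 - 10^{2} - 30}{4 + 10} \cdot 10 = 8 + \frac{2 - 100 - 30}{14} \cdot 10 = 8 + \frac{1}{14} \left(-128\right) 10 = 8 - \frac{640}{7} = - \frac{584}{7}$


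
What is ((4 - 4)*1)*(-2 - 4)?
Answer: 0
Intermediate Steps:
((4 - 4)*1)*(-2 - 4) = (0*1)*(-6) = 0*(-6) = 0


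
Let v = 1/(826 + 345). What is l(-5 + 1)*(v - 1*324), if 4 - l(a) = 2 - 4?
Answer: -2276418/1171 ≈ -1944.0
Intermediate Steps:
v = 1/1171 ≈ 0.00085397
l(a) = 6 (l(a) = 4 - (2 - 4) = 4 - 1*(-2) = 4 + 2 = 6)
l(-5 + 1)*(v - 1*324) = 6*(1/1171 - 1*324) = 6*(1/1171 - 324) = 6*(-379403/1171) = -2276418/1171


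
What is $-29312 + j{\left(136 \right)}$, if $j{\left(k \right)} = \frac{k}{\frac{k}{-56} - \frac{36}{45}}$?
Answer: $- \frac{3317016}{113} \approx -29354.0$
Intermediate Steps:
$j{\left(k \right)} = \frac{k}{- \frac{4}{5} - \frac{k}{56}}$ ($j{\left(k \right)} = \frac{k}{k \left(- \frac{1}{56}\right) - \frac{4}{5}} = \frac{k}{- \frac{k}{56} - \frac{4}{5}} = \frac{k}{- \frac{4}{5} - \frac{k}{56}}$)
$-29312 + j{\left(136 \right)} = -29312 - \frac{38080}{224 + 5 \cdot 136} = -29312 - \frac{38080}{224 + 680} = -29312 - \frac{38080}{904} = -29312 - 38080 \cdot \frac{1}{904} = -29312 - \frac{4760}{113} = - \frac{3317016}{113}$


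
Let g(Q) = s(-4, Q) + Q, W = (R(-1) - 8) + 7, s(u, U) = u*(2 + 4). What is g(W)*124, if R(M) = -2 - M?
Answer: -3224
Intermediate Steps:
s(u, U) = 6*u (s(u, U) = u*6 = 6*u)
W = -2 (W = ((-2 - 1*(-1)) - 8) + 7 = ((-2 + 1) - 8) + 7 = (-1 - 8) + 7 = -9 + 7 = -2)
g(Q) = -24 + Q (g(Q) = 6*(-4) + Q = -24 + Q)
g(W)*124 = (-24 - 2)*124 = -26*124 = -3224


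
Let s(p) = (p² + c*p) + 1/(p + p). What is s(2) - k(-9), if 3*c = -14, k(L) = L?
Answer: 47/12 ≈ 3.9167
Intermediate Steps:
c = -14/3 (c = (⅓)*(-14) = -14/3 ≈ -4.6667)
s(p) = p² + 1/(2*p) - 14*p/3 (s(p) = (p² - 14*p/3) + 1/(p + p) = (p² - 14*p/3) + 1/(2*p) = p² + 1/(2*p) - 14*p/3)
s(2) - k(-9) = (2² + (½)/2 - 14/3*2) - 1*(-9) = (4 + (½)*(½) - 28/3) + 9 = (4 + ¼ - 28/3) + 9 = -61/12 + 9 = 47/12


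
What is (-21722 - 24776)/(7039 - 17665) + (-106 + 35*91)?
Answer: 16381976/5313 ≈ 3083.4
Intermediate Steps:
(-21722 - 24776)/(7039 - 17665) + (-106 + 35*91) = -46498/(-10626) + (-106 + 3185) = -46498*(-1/10626) + 3079 = 23249/5313 + 3079 = 16381976/5313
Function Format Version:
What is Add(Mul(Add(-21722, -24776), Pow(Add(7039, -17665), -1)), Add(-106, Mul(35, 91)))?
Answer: Rational(16381976, 5313) ≈ 3083.4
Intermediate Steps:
Add(Mul(Add(-21722, -24776), Pow(Add(7039, -17665), -1)), Add(-106, Mul(35, 91))) = Add(Mul(-46498, Pow(-10626, -1)), Add(-106, 3185)) = Add(Mul(-46498, Rational(-1, 10626)), 3079) = Add(Rational(23249, 5313), 3079) = Rational(16381976, 5313)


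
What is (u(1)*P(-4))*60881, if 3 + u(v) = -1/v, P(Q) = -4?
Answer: 974096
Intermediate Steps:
u(v) = -3 - 1/v
(u(1)*P(-4))*60881 = ((-3 - 1/1)*(-4))*60881 = ((-3 - 1*1)*(-4))*60881 = ((-3 - 1)*(-4))*60881 = -4*(-4)*60881 = 16*60881 = 974096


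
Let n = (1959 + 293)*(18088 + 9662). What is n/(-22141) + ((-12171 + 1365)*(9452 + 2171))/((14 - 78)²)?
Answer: -1518419850729/45344768 ≈ -33486.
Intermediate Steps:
n = 62493000 (n = 2252*27750 = 62493000)
n/(-22141) + ((-12171 + 1365)*(9452 + 2171))/((14 - 78)²) = 62493000/(-22141) + ((-12171 + 1365)*(9452 + 2171))/((14 - 78)²) = 62493000*(-1/22141) + (-10806*11623)/((-64)²) = -62493000/22141 - 125598138/4096 = -62493000/22141 - 125598138*1/4096 = -62493000/22141 - 62799069/2048 = -1518419850729/45344768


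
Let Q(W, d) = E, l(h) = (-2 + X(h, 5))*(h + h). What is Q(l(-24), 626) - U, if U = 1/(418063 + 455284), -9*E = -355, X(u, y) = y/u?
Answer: 310038176/7860123 ≈ 39.444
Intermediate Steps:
l(h) = 2*h*(-2 + 5/h) (l(h) = (-2 + 5/h)*(h + h) = (-2 + 5/h)*(2*h) = 2*h*(-2 + 5/h))
E = 355/9 (E = -⅑*(-355) = 355/9 ≈ 39.444)
Q(W, d) = 355/9
U = 1/873347 ≈ 1.1450e-6
Q(l(-24), 626) - U = 355/9 - 1*1/873347 = 355/9 - 1/873347 = 310038176/7860123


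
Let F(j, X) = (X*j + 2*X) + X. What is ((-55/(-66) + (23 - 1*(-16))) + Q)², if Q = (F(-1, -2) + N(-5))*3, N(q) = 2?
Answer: 41209/36 ≈ 1144.7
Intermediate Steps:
F(j, X) = 3*X + X*j (F(j, X) = (2*X + X*j) + X = 3*X + X*j)
Q = -6 (Q = (-2*(3 - 1) + 2)*3 = (-2*2 + 2)*3 = (-4 + 2)*3 = -2*3 = -6)
((-55/(-66) + (23 - 1*(-16))) + Q)² = ((-55/(-66) + (23 - 1*(-16))) - 6)² = ((-55*(-1/66) + (23 + 16)) - 6)² = ((⅚ + 39) - 6)² = (239/6 - 6)² = (203/6)² = 41209/36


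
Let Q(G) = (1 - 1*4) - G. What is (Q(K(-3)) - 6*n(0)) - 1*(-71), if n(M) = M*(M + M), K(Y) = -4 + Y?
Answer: 75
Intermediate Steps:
n(M) = 2*M**2 (n(M) = M*(2*M) = 2*M**2)
Q(G) = -3 - G (Q(G) = (1 - 4) - G = -3 - G)
(Q(K(-3)) - 6*n(0)) - 1*(-71) = ((-3 - (-4 - 3)) - 12*0**2) - 1*(-71) = ((-3 - 1*(-7)) - 12*0) + 71 = ((-3 + 7) - 6*0) + 71 = (4 + 0) + 71 = 4 + 71 = 75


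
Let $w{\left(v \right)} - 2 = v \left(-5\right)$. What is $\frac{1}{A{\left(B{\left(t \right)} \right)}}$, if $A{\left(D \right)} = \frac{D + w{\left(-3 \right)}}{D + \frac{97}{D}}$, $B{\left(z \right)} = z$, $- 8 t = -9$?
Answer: $\frac{6289}{1305} \approx 4.8192$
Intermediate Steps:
$w{\left(v \right)} = 2 - 5 v$ ($w{\left(v \right)} = 2 + v \left(-5\right) = 2 - 5 v$)
$t = \frac{9}{8}$ ($t = \left(- \frac{1}{8}\right) \left(-9\right) = \frac{9}{8} \approx 1.125$)
$A{\left(D \right)} = \frac{17 + D}{D + \frac{97}{D}}$ ($A{\left(D \right)} = \frac{D + \left(2 - -15\right)}{D + \frac{97}{D}} = \frac{D + \left(2 + 15\right)}{D + \frac{97}{D}} = \frac{D + 17}{D + \frac{97}{D}} = \frac{17 + D}{D + \frac{97}{D}}$)
$\frac{1}{A{\left(B{\left(t \right)} \right)}} = \frac{1}{\frac{9}{8} \frac{1}{97 + \left(\frac{9}{8}\right)^{2}} \left(17 + \frac{9}{8}\right)} = \frac{1}{\frac{9}{8} \frac{1}{97 + \frac{81}{64}} \cdot \frac{145}{8}} = \frac{1}{\frac{9}{8} \frac{1}{\frac{6289}{64}} \cdot \frac{145}{8}} = \frac{1}{\frac{9}{8} \cdot \frac{64}{6289} \cdot \frac{145}{8}} = \frac{1}{\frac{1305}{6289}} = \frac{6289}{1305}$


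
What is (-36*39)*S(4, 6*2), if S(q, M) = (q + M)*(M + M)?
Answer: -539136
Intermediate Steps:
S(q, M) = 2*M*(M + q) (S(q, M) = (M + q)*(2*M) = 2*M*(M + q))
(-36*39)*S(4, 6*2) = (-36*39)*(2*(6*2)*(6*2 + 4)) = -2808*12*(12 + 4) = -2808*12*16 = -1404*384 = -539136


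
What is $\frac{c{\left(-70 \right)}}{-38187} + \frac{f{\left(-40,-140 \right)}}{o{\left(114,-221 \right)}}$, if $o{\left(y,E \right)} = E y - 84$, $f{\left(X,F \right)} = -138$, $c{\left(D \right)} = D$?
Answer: $\frac{1173211}{160881831} \approx 0.0072924$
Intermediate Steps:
$o{\left(y,E \right)} = -84 + E y$
$\frac{c{\left(-70 \right)}}{-38187} + \frac{f{\left(-40,-140 \right)}}{o{\left(114,-221 \right)}} = - \frac{70}{-38187} - \frac{138}{-84 - 25194} = \left(-70\right) \left(- \frac{1}{38187}\right) - \frac{138}{-84 - 25194} = \frac{70}{38187} - \frac{138}{-25278} = \frac{70}{38187} - - \frac{23}{4213} = \frac{70}{38187} + \frac{23}{4213} = \frac{1173211}{160881831}$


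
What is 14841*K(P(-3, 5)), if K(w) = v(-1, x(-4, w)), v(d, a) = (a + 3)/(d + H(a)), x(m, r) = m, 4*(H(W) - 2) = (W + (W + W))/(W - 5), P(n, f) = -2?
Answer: -44523/4 ≈ -11131.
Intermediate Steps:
H(W) = 2 + 3*W/(4*(-5 + W)) (H(W) = 2 + ((W + (W + W))/(W - 5))/4 = 2 + ((W + 2*W)/(-5 + W))/4 = 2 + ((3*W)/(-5 + W))/4 = 2 + (3*W/(-5 + W))/4 = 2 + 3*W/(4*(-5 + W)))
v(d, a) = (3 + a)/(d + (-40 + 11*a)/(4*(-5 + a))) (v(d, a) = (a + 3)/(d + (-40 + 11*a)/(4*(-5 + a))) = (3 + a)/(d + (-40 + 11*a)/(4*(-5 + a))))
K(w) = -¾ (K(w) = 4*(-5 - 4)*(3 - 4)/(-40 + 11*(-4) + 4*(-1)*(-5 - 4)) = 4*(-9)*(-1)/(-40 - 44 + 4*(-1)*(-9)) = 4*(-9)*(-1)/(-40 - 44 + 36) = 4*(-9)*(-1)/(-48) = 4*(-1/48)*(-9)*(-1) = -¾)
14841*K(P(-3, 5)) = 14841*(-¾) = -44523/4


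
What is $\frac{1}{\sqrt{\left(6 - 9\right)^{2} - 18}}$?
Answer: $- \frac{i}{3} \approx - 0.33333 i$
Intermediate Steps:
$\frac{1}{\sqrt{\left(6 - 9\right)^{2} - 18}} = \frac{1}{\sqrt{\left(-3\right)^{2} - 18}} = \frac{1}{\sqrt{9 - 18}} = \frac{1}{\sqrt{-9}} = \frac{1}{3 i} = - \frac{i}{3}$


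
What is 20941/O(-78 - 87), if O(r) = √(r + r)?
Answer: -20941*I*√330/330 ≈ -1152.8*I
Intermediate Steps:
O(r) = √2*√r (O(r) = √(2*r) = √2*√r)
20941/O(-78 - 87) = 20941/((√2*√(-78 - 87))) = 20941/((√2*√(-165))) = 20941/((√2*(I*√165))) = 20941/((I*√330)) = 20941*(-I*√330/330) = -20941*I*√330/330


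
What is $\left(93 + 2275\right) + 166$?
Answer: $2534$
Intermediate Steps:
$\left(93 + 2275\right) + 166 = 2368 + 166 = 2534$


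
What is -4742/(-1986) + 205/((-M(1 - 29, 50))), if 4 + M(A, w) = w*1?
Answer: -94499/45678 ≈ -2.0688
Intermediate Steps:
M(A, w) = -4 + w (M(A, w) = -4 + w*1 = -4 + w)
-4742/(-1986) + 205/((-M(1 - 29, 50))) = -4742/(-1986) + 205/((-(-4 + 50))) = -4742*(-1/1986) + 205/((-1*46)) = 2371/993 + 205/(-46) = 2371/993 + 205*(-1/46) = 2371/993 - 205/46 = -94499/45678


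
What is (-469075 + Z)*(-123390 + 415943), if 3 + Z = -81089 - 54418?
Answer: -176873155505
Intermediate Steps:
Z = -135510 (Z = -3 + (-81089 - 54418) = -3 - 135507 = -135510)
(-469075 + Z)*(-123390 + 415943) = (-469075 - 135510)*(-123390 + 415943) = -604585*292553 = -176873155505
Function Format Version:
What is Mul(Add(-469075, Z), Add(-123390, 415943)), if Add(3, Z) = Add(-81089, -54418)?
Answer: -176873155505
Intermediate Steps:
Z = -135510 (Z = Add(-3, Add(-81089, -54418)) = Add(-3, -135507) = -135510)
Mul(Add(-469075, Z), Add(-123390, 415943)) = Mul(Add(-469075, -135510), Add(-123390, 415943)) = Mul(-604585, 292553) = -176873155505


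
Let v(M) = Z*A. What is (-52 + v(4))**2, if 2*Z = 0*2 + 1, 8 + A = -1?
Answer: 12769/4 ≈ 3192.3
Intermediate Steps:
A = -9 (A = -8 - 1 = -9)
Z = 1/2 (Z = (0*2 + 1)/2 = (0 + 1)/2 = (1/2)*1 = 1/2 ≈ 0.50000)
v(M) = -9/2 (v(M) = (1/2)*(-9) = -9/2)
(-52 + v(4))**2 = (-52 - 9/2)**2 = (-113/2)**2 = 12769/4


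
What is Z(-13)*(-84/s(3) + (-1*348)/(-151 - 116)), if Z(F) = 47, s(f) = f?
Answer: -111672/89 ≈ -1254.7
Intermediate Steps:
Z(-13)*(-84/s(3) + (-1*348)/(-151 - 116)) = 47*(-84/3 + (-1*348)/(-151 - 116)) = 47*(-84*1/3 - 348/(-267)) = 47*(-28 - 348*(-1/267)) = 47*(-28 + 116/89) = 47*(-2376/89) = -111672/89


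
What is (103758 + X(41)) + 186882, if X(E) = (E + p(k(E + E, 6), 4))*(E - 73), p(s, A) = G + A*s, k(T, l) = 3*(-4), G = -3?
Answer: 290960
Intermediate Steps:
k(T, l) = -12
p(s, A) = -3 + A*s
X(E) = (-73 + E)*(-51 + E) (X(E) = (E + (-3 + 4*(-12)))*(E - 73) = (E + (-3 - 48))*(-73 + E) = (E - 51)*(-73 + E) = (-51 + E)*(-73 + E) = (-73 + E)*(-51 + E))
(103758 + X(41)) + 186882 = (103758 + (3723 + 41² - 124*41)) + 186882 = (103758 + (3723 + 1681 - 5084)) + 186882 = (103758 + 320) + 186882 = 104078 + 186882 = 290960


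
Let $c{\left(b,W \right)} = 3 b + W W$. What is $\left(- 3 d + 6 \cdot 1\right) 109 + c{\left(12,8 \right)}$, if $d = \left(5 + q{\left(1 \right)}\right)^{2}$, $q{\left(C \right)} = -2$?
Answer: $-2189$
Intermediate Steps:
$c{\left(b,W \right)} = W^{2} + 3 b$ ($c{\left(b,W \right)} = 3 b + W^{2} = W^{2} + 3 b$)
$d = 9$ ($d = \left(5 - 2\right)^{2} = 3^{2} = 9$)
$\left(- 3 d + 6 \cdot 1\right) 109 + c{\left(12,8 \right)} = \left(\left(-3\right) 9 + 6 \cdot 1\right) 109 + \left(8^{2} + 3 \cdot 12\right) = \left(-27 + 6\right) 109 + \left(64 + 36\right) = \left(-21\right) 109 + 100 = -2289 + 100 = -2189$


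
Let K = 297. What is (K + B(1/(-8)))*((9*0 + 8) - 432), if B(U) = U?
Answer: -125875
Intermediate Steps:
(K + B(1/(-8)))*((9*0 + 8) - 432) = (297 + 1/(-8))*((9*0 + 8) - 432) = (297 - ⅛)*((0 + 8) - 432) = 2375*(8 - 432)/8 = (2375/8)*(-424) = -125875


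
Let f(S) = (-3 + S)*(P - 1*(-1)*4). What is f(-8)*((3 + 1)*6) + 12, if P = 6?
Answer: -2628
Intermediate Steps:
f(S) = -30 + 10*S (f(S) = (-3 + S)*(6 - 1*(-1)*4) = (-3 + S)*(6 + 1*4) = (-3 + S)*(6 + 4) = (-3 + S)*10 = -30 + 10*S)
f(-8)*((3 + 1)*6) + 12 = (-30 + 10*(-8))*((3 + 1)*6) + 12 = (-30 - 80)*(4*6) + 12 = -110*24 + 12 = -2640 + 12 = -2628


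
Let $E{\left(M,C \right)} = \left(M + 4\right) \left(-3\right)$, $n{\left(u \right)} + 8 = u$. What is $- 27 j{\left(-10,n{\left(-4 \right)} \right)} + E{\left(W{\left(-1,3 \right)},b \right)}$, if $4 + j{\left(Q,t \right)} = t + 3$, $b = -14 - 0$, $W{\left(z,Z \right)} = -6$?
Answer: $357$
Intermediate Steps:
$b = -14$ ($b = -14 + 0 = -14$)
$n{\left(u \right)} = -8 + u$
$j{\left(Q,t \right)} = -1 + t$ ($j{\left(Q,t \right)} = -4 + \left(t + 3\right) = -4 + \left(3 + t\right) = -1 + t$)
$E{\left(M,C \right)} = -12 - 3 M$ ($E{\left(M,C \right)} = \left(4 + M\right) \left(-3\right) = -12 - 3 M$)
$- 27 j{\left(-10,n{\left(-4 \right)} \right)} + E{\left(W{\left(-1,3 \right)},b \right)} = - 27 \left(-1 - 12\right) - -6 = - 27 \left(-1 - 12\right) + \left(-12 + 18\right) = \left(-27\right) \left(-13\right) + 6 = 351 + 6 = 357$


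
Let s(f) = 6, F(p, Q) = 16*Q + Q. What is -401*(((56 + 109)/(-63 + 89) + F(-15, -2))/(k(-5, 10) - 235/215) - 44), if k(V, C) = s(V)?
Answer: 109192701/5486 ≈ 19904.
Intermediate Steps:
F(p, Q) = 17*Q
k(V, C) = 6
-401*(((56 + 109)/(-63 + 89) + F(-15, -2))/(k(-5, 10) - 235/215) - 44) = -401*(((56 + 109)/(-63 + 89) + 17*(-2))/(6 - 235/215) - 44) = -401*((165/26 - 34)/(6 - 235*1/215) - 44) = -401*((165*(1/26) - 34)/(6 - 47/43) - 44) = -401*((165/26 - 34)/(211/43) - 44) = -401*(-719/26*43/211 - 44) = -401*(-30917/5486 - 44) = -401*(-272301/5486) = 109192701/5486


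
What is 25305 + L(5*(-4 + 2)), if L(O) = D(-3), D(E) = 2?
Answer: 25307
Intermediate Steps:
L(O) = 2
25305 + L(5*(-4 + 2)) = 25305 + 2 = 25307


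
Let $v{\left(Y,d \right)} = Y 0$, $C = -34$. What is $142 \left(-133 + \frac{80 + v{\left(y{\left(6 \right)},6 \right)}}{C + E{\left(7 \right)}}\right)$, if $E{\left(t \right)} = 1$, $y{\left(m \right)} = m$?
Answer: $- \frac{634598}{33} \approx -19230.0$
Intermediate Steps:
$v{\left(Y,d \right)} = 0$
$142 \left(-133 + \frac{80 + v{\left(y{\left(6 \right)},6 \right)}}{C + E{\left(7 \right)}}\right) = 142 \left(-133 + \frac{80 + 0}{-34 + 1}\right) = 142 \left(-133 + \frac{80}{-33}\right) = 142 \left(-133 + 80 \left(- \frac{1}{33}\right)\right) = 142 \left(-133 - \frac{80}{33}\right) = 142 \left(- \frac{4469}{33}\right) = - \frac{634598}{33}$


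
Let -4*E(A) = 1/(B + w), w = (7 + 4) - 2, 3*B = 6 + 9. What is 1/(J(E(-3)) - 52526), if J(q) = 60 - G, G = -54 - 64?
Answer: -1/52348 ≈ -1.9103e-5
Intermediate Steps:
B = 5 (B = (6 + 9)/3 = (1/3)*15 = 5)
w = 9 (w = 11 - 2 = 9)
G = -118
E(A) = -1/56 (E(A) = -1/(4*(5 + 9)) = -1/4/14 = -1/4*1/14 = -1/56)
J(q) = 178 (J(q) = 60 - 1*(-118) = 60 + 118 = 178)
1/(J(E(-3)) - 52526) = 1/(178 - 52526) = 1/(-52348) = -1/52348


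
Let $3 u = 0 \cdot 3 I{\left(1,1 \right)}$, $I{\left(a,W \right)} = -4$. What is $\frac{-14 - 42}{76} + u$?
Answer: $- \frac{14}{19} \approx -0.73684$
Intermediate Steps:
$u = 0$ ($u = \frac{0 \cdot 3 \left(-4\right)}{3} = \frac{0 \left(-4\right)}{3} = \frac{1}{3} \cdot 0 = 0$)
$\frac{-14 - 42}{76} + u = \frac{-14 - 42}{76} + 0 = \left(-14 - 42\right) \frac{1}{76} + 0 = \left(-56\right) \frac{1}{76} + 0 = - \frac{14}{19} + 0 = - \frac{14}{19}$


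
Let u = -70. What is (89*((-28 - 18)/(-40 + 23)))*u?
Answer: -286580/17 ≈ -16858.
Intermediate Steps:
(89*((-28 - 18)/(-40 + 23)))*u = (89*((-28 - 18)/(-40 + 23)))*(-70) = (89*(-46/(-17)))*(-70) = (89*(-46*(-1/17)))*(-70) = (89*(46/17))*(-70) = (4094/17)*(-70) = -286580/17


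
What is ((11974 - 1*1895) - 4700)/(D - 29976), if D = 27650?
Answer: -5379/2326 ≈ -2.3126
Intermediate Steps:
((11974 - 1*1895) - 4700)/(D - 29976) = ((11974 - 1*1895) - 4700)/(27650 - 29976) = ((11974 - 1895) - 4700)/(-2326) = (10079 - 4700)*(-1/2326) = 5379*(-1/2326) = -5379/2326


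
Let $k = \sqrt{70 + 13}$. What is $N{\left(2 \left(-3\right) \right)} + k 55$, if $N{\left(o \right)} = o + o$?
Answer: $-12 + 55 \sqrt{83} \approx 489.07$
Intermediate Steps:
$k = \sqrt{83} \approx 9.1104$
$N{\left(o \right)} = 2 o$
$N{\left(2 \left(-3\right) \right)} + k 55 = 2 \cdot 2 \left(-3\right) + \sqrt{83} \cdot 55 = 2 \left(-6\right) + 55 \sqrt{83} = -12 + 55 \sqrt{83}$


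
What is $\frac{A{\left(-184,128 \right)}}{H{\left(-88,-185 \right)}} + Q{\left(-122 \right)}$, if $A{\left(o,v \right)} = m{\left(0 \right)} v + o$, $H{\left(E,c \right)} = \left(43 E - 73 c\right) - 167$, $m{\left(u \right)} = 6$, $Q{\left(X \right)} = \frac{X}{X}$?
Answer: $\frac{5069}{4777} \approx 1.0611$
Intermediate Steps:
$Q{\left(X \right)} = 1$
$H{\left(E,c \right)} = -167 - 73 c + 43 E$ ($H{\left(E,c \right)} = \left(- 73 c + 43 E\right) - 167 = -167 - 73 c + 43 E$)
$A{\left(o,v \right)} = o + 6 v$ ($A{\left(o,v \right)} = 6 v + o = o + 6 v$)
$\frac{A{\left(-184,128 \right)}}{H{\left(-88,-185 \right)}} + Q{\left(-122 \right)} = \frac{-184 + 6 \cdot 128}{-167 - -13505 + 43 \left(-88\right)} + 1 = \frac{-184 + 768}{-167 + 13505 - 3784} + 1 = \frac{584}{9554} + 1 = 584 \cdot \frac{1}{9554} + 1 = \frac{292}{4777} + 1 = \frac{5069}{4777}$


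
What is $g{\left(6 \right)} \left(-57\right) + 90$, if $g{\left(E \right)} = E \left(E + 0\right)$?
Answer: $-1962$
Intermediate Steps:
$g{\left(E \right)} = E^{2}$ ($g{\left(E \right)} = E E = E^{2}$)
$g{\left(6 \right)} \left(-57\right) + 90 = 6^{2} \left(-57\right) + 90 = 36 \left(-57\right) + 90 = -2052 + 90 = -1962$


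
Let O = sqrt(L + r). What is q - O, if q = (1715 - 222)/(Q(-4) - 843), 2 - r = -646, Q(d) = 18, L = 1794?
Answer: -1493/825 - sqrt(2442) ≈ -51.226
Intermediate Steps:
r = 648 (r = 2 - 1*(-646) = 2 + 646 = 648)
O = sqrt(2442) (O = sqrt(1794 + 648) = sqrt(2442) ≈ 49.417)
q = -1493/825 (q = (1715 - 222)/(18 - 843) = 1493/(-825) = 1493*(-1/825) = -1493/825 ≈ -1.8097)
q - O = -1493/825 - sqrt(2442)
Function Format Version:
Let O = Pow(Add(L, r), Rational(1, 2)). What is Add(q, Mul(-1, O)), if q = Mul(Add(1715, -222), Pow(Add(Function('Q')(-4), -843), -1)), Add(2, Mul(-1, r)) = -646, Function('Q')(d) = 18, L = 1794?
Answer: Add(Rational(-1493, 825), Mul(-1, Pow(2442, Rational(1, 2)))) ≈ -51.226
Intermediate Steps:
r = 648 (r = Add(2, Mul(-1, -646)) = Add(2, 646) = 648)
O = Pow(2442, Rational(1, 2)) (O = Pow(Add(1794, 648), Rational(1, 2)) = Pow(2442, Rational(1, 2)) ≈ 49.417)
q = Rational(-1493, 825) (q = Mul(Add(1715, -222), Pow(Add(18, -843), -1)) = Mul(1493, Pow(-825, -1)) = Mul(1493, Rational(-1, 825)) = Rational(-1493, 825) ≈ -1.8097)
Add(q, Mul(-1, O)) = Add(Rational(-1493, 825), Mul(-1, Pow(2442, Rational(1, 2))))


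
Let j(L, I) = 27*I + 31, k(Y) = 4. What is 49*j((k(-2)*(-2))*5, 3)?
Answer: 5488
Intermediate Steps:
j(L, I) = 31 + 27*I
49*j((k(-2)*(-2))*5, 3) = 49*(31 + 27*3) = 49*(31 + 81) = 49*112 = 5488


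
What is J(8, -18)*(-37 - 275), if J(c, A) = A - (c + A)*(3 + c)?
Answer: -28704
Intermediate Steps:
J(c, A) = A - (3 + c)*(A + c) (J(c, A) = A - (A + c)*(3 + c) = A - (3 + c)*(A + c))
J(8, -18)*(-37 - 275) = (-1*8² - 3*8 - 2*(-18) - 1*(-18)*8)*(-37 - 275) = (-1*64 - 24 + 36 + 144)*(-312) = (-64 - 24 + 36 + 144)*(-312) = 92*(-312) = -28704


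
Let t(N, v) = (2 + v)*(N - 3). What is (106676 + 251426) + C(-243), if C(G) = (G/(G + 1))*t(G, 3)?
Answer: 43180897/121 ≈ 3.5687e+5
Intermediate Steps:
t(N, v) = (-3 + N)*(2 + v) (t(N, v) = (2 + v)*(-3 + N) = (-3 + N)*(2 + v))
C(G) = G*(-15 + 5*G)/(1 + G) (C(G) = (G/(G + 1))*(-6 - 3*3 + 2*G + G*3) = (G/(1 + G))*(-6 - 9 + 2*G + 3*G) = (G/(1 + G))*(-15 + 5*G) = G*(-15 + 5*G)/(1 + G))
(106676 + 251426) + C(-243) = (106676 + 251426) + 5*(-243)*(-3 - 243)/(1 - 243) = 358102 + 5*(-243)*(-246)/(-242) = 358102 + 5*(-243)*(-1/242)*(-246) = 358102 - 149445/121 = 43180897/121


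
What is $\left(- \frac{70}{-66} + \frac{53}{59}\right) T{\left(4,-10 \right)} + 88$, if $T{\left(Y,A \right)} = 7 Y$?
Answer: $\frac{278128}{1947} \approx 142.85$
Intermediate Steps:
$\left(- \frac{70}{-66} + \frac{53}{59}\right) T{\left(4,-10 \right)} + 88 = \left(- \frac{70}{-66} + \frac{53}{59}\right) 7 \cdot 4 + 88 = \left(\left(-70\right) \left(- \frac{1}{66}\right) + 53 \cdot \frac{1}{59}\right) 28 + 88 = \left(\frac{35}{33} + \frac{53}{59}\right) 28 + 88 = \frac{3814}{1947} \cdot 28 + 88 = \frac{106792}{1947} + 88 = \frac{278128}{1947}$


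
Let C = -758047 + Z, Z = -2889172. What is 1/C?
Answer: -1/3647219 ≈ -2.7418e-7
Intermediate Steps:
C = -3647219 (C = -758047 - 2889172 = -3647219)
1/C = 1/(-3647219) = -1/3647219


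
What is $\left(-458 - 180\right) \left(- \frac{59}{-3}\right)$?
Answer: $- \frac{37642}{3} \approx -12547.0$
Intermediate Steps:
$\left(-458 - 180\right) \left(- \frac{59}{-3}\right) = - 638 \left(\left(-59\right) \left(- \frac{1}{3}\right)\right) = \left(-638\right) \frac{59}{3} = - \frac{37642}{3}$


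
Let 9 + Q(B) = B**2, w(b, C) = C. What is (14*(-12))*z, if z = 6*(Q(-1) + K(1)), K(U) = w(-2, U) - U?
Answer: 8064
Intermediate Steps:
K(U) = 0 (K(U) = U - U = 0)
Q(B) = -9 + B**2
z = -48 (z = 6*((-9 + (-1)**2) + 0) = 6*((-9 + 1) + 0) = 6*(-8 + 0) = 6*(-8) = -48)
(14*(-12))*z = (14*(-12))*(-48) = -168*(-48) = 8064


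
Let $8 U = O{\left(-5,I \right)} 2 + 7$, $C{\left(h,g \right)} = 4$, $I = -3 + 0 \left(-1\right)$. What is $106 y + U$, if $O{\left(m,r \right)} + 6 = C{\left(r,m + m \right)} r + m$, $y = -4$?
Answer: $- \frac{3431}{8} \approx -428.88$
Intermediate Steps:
$I = -3$ ($I = -3 + 0 = -3$)
$O{\left(m,r \right)} = -6 + m + 4 r$ ($O{\left(m,r \right)} = -6 + \left(4 r + m\right) = -6 + \left(m + 4 r\right) = -6 + m + 4 r$)
$U = - \frac{39}{8}$ ($U = \frac{\left(-6 - 5 + 4 \left(-3\right)\right) 2 + 7}{8} = \frac{\left(-6 - 5 - 12\right) 2 + 7}{8} = \frac{\left(-23\right) 2 + 7}{8} = \frac{-46 + 7}{8} = \frac{1}{8} \left(-39\right) = - \frac{39}{8} \approx -4.875$)
$106 y + U = 106 \left(-4\right) - \frac{39}{8} = -424 - \frac{39}{8} = - \frac{3431}{8}$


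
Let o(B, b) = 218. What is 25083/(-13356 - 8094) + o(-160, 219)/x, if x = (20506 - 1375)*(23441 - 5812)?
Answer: -2819832637339/2411411852850 ≈ -1.1694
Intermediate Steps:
x = 337260399 (x = 19131*17629 = 337260399)
25083/(-13356 - 8094) + o(-160, 219)/x = 25083/(-13356 - 8094) + 218/337260399 = 25083/(-21450) + 218*(1/337260399) = 25083*(-1/21450) + 218/337260399 = -8361/7150 + 218/337260399 = -2819832637339/2411411852850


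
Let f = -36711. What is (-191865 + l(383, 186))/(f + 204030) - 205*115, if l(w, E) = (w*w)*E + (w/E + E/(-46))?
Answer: -16758864524297/715790682 ≈ -23413.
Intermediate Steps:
l(w, E) = -E/46 + E*w**2 + w/E (l(w, E) = w**2*E + (w/E + E*(-1/46)) = E*w**2 + (w/E - E/46) = E*w**2 + (-E/46 + w/E) = -E/46 + E*w**2 + w/E)
(-191865 + l(383, 186))/(f + 204030) - 205*115 = (-191865 + (-1/46*186 + 186*383**2 + 383/186))/(-36711 + 204030) - 205*115 = (-191865 + (-93/23 + 186*146689 + 383*(1/186)))/167319 - 23575 = (-191865 + (-93/23 + 27284154 + 383/186))*(1/167319) - 23575 = (-191865 + 116721602323/4278)*(1/167319) - 23575 = (115900803853/4278)*(1/167319) - 23575 = 115900803853/715790682 - 23575 = -16758864524297/715790682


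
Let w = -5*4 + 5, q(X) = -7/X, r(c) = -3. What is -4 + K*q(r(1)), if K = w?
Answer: -39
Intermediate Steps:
w = -15 (w = -20 + 5 = -15)
K = -15
-4 + K*q(r(1)) = -4 - (-105)/(-3) = -4 - (-105)*(-1)/3 = -4 - 15*7/3 = -4 - 35 = -39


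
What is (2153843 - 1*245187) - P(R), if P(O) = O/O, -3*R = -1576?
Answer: 1908655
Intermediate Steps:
R = 1576/3 (R = -⅓*(-1576) = 1576/3 ≈ 525.33)
P(O) = 1
(2153843 - 1*245187) - P(R) = (2153843 - 1*245187) - 1*1 = (2153843 - 245187) - 1 = 1908656 - 1 = 1908655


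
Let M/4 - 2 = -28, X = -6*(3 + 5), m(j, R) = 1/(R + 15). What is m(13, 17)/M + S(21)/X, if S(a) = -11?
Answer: 2285/9984 ≈ 0.22887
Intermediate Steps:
m(j, R) = 1/(15 + R)
X = -48 (X = -6*8 = -48)
M = -104 (M = 8 + 4*(-28) = 8 - 112 = -104)
m(13, 17)/M + S(21)/X = 1/((15 + 17)*(-104)) - 11/(-48) = -1/104/32 - 11*(-1/48) = (1/32)*(-1/104) + 11/48 = -1/3328 + 11/48 = 2285/9984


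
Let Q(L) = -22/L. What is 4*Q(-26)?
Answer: 44/13 ≈ 3.3846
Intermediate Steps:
4*Q(-26) = 4*(-22/(-26)) = 4*(-22*(-1/26)) = 4*(11/13) = 44/13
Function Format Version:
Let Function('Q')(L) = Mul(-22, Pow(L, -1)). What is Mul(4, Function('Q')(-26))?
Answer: Rational(44, 13) ≈ 3.3846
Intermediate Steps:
Mul(4, Function('Q')(-26)) = Mul(4, Mul(-22, Pow(-26, -1))) = Mul(4, Mul(-22, Rational(-1, 26))) = Mul(4, Rational(11, 13)) = Rational(44, 13)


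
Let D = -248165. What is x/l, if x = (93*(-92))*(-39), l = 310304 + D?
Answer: 111228/20713 ≈ 5.3700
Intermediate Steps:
l = 62139 (l = 310304 - 248165 = 62139)
x = 333684 (x = -8556*(-39) = 333684)
x/l = 333684/62139 = 333684*(1/62139) = 111228/20713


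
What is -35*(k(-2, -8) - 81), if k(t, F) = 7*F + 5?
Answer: 4620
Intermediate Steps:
k(t, F) = 5 + 7*F
-35*(k(-2, -8) - 81) = -35*((5 + 7*(-8)) - 81) = -35*((5 - 56) - 81) = -35*(-51 - 81) = -35*(-132) = 4620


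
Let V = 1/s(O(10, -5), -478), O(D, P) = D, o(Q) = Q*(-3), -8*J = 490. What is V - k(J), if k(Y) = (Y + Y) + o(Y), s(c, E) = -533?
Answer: -130589/2132 ≈ -61.252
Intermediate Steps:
J = -245/4 (J = -1/8*490 = -245/4 ≈ -61.250)
o(Q) = -3*Q
k(Y) = -Y (k(Y) = (Y + Y) - 3*Y = 2*Y - 3*Y = -Y)
V = -1/533 (V = 1/(-533) = -1/533 ≈ -0.0018762)
V - k(J) = -1/533 - (-1)*(-245)/4 = -1/533 - 1*245/4 = -1/533 - 245/4 = -130589/2132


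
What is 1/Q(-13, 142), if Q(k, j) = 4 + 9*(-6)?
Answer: -1/50 ≈ -0.020000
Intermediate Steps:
Q(k, j) = -50 (Q(k, j) = 4 - 54 = -50)
1/Q(-13, 142) = 1/(-50) = -1/50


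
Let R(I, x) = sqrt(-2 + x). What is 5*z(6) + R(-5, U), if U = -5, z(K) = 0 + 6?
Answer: 30 + I*sqrt(7) ≈ 30.0 + 2.6458*I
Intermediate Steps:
z(K) = 6
5*z(6) + R(-5, U) = 5*6 + sqrt(-2 - 5) = 30 + sqrt(-7) = 30 + I*sqrt(7)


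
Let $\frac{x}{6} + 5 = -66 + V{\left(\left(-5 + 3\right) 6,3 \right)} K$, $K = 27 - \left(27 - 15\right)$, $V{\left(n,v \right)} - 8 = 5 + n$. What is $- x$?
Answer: $336$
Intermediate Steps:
$V{\left(n,v \right)} = 13 + n$ ($V{\left(n,v \right)} = 8 + \left(5 + n\right) = 13 + n$)
$K = 15$ ($K = 27 - \left(27 - 15\right) = 27 - 12 = 15$)
$x = -336$ ($x = -30 + 6 \left(-66 + \left(13 + \left(-5 + 3\right) 6\right) 15\right) = -30 + 6 \left(-66 + \left(13 - 12\right) 15\right) = -30 + 6 \left(-66 + 1 \cdot 15\right) = -30 + 6 \left(-66 + 15\right) = -30 + 6 \left(-51\right) = -30 - 306 = -336$)
$- x = \left(-1\right) \left(-336\right) = 336$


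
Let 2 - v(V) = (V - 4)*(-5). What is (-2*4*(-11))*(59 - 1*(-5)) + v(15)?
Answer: 5689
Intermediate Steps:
v(V) = -18 + 5*V (v(V) = 2 - (V - 4)*(-5) = 2 - (-4 + V)*(-5) = 2 - (20 - 5*V) = 2 + (-20 + 5*V) = -18 + 5*V)
(-2*4*(-11))*(59 - 1*(-5)) + v(15) = (-2*4*(-11))*(59 - 1*(-5)) + (-18 + 5*15) = (-8*(-11))*(59 + 5) + (-18 + 75) = 88*64 + 57 = 5632 + 57 = 5689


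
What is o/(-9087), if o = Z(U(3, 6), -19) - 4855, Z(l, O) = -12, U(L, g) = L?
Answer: 4867/9087 ≈ 0.53560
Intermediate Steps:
o = -4867 (o = -12 - 4855 = -4867)
o/(-9087) = -4867/(-9087) = -4867*(-1/9087) = 4867/9087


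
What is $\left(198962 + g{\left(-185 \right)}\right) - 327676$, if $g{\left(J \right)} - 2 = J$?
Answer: $-128897$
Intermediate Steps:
$g{\left(J \right)} = 2 + J$
$\left(198962 + g{\left(-185 \right)}\right) - 327676 = \left(198962 + \left(2 - 185\right)\right) - 327676 = \left(198962 - 183\right) - 327676 = 198779 - 327676 = -128897$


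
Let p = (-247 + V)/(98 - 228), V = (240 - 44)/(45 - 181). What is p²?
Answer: 71351809/19536400 ≈ 3.6522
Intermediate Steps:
V = -49/34 (V = 196/(-136) = 196*(-1/136) = -49/34 ≈ -1.4412)
p = 8447/4420 (p = (-247 - 49/34)/(98 - 228) = -8447/34/(-130) = -8447/34*(-1/130) = 8447/4420 ≈ 1.9111)
p² = (8447/4420)² = 71351809/19536400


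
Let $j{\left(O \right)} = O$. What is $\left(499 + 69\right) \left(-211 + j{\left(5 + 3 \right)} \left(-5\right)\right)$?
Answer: $-142568$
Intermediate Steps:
$\left(499 + 69\right) \left(-211 + j{\left(5 + 3 \right)} \left(-5\right)\right) = \left(499 + 69\right) \left(-211 + \left(5 + 3\right) \left(-5\right)\right) = 568 \left(-211 + 8 \left(-5\right)\right) = 568 \left(-211 - 40\right) = 568 \left(-251\right) = -142568$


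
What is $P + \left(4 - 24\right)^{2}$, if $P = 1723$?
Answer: $2123$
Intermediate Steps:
$P + \left(4 - 24\right)^{2} = 1723 + \left(4 - 24\right)^{2} = 1723 + \left(-20\right)^{2} = 1723 + 400 = 2123$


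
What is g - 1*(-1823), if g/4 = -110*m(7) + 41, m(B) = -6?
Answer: 4627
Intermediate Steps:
g = 2804 (g = 4*(-110*(-6) + 41) = 4*(660 + 41) = 4*701 = 2804)
g - 1*(-1823) = 2804 - 1*(-1823) = 2804 + 1823 = 4627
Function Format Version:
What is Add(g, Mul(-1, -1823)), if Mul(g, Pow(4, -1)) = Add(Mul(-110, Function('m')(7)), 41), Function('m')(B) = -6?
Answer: 4627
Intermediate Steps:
g = 2804 (g = Mul(4, Add(Mul(-110, -6), 41)) = Mul(4, Add(660, 41)) = Mul(4, 701) = 2804)
Add(g, Mul(-1, -1823)) = Add(2804, Mul(-1, -1823)) = Add(2804, 1823) = 4627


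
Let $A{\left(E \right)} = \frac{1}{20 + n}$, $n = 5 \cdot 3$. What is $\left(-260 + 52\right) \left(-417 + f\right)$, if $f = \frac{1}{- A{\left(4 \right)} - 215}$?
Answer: $\frac{326391208}{3763} \approx 86737.0$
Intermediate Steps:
$n = 15$
$A{\left(E \right)} = \frac{1}{35}$ ($A{\left(E \right)} = \frac{1}{20 + 15} = \frac{1}{35}$)
$f = - \frac{35}{7526}$ ($f = \frac{1}{\left(-1\right) \frac{1}{35} - 215} = \frac{1}{- \frac{1}{35} - 215} = \frac{1}{- \frac{7526}{35}} = - \frac{35}{7526} \approx -0.0046505$)
$\left(-260 + 52\right) \left(-417 + f\right) = \left(-260 + 52\right) \left(-417 - \frac{35}{7526}\right) = \left(-208\right) \left(- \frac{3138377}{7526}\right) = \frac{326391208}{3763}$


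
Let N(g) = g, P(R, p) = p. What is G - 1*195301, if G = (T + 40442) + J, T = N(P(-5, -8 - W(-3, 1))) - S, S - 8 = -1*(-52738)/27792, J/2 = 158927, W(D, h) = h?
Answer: 2264715919/13896 ≈ 1.6298e+5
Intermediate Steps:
J = 317854 (J = 2*158927 = 317854)
S = 137537/13896 (S = 8 - 1*(-52738)/27792 = 8 + 52738*(1/27792) = 8 + 26369/13896 = 137537/13896 ≈ 9.8976)
T = -262601/13896 (T = (-8 - 1*1) - 1*137537/13896 = (-8 - 1) - 137537/13896 = -9 - 137537/13896 = -262601/13896 ≈ -18.898)
G = 4978618615/13896 (G = (-262601/13896 + 40442) + 317854 = 561719431/13896 + 317854 = 4978618615/13896 ≈ 3.5828e+5)
G - 1*195301 = 4978618615/13896 - 1*195301 = 4978618615/13896 - 195301 = 2264715919/13896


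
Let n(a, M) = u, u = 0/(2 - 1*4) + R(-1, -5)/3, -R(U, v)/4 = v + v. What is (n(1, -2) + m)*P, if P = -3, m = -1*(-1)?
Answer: -43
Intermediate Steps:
R(U, v) = -8*v (R(U, v) = -4*(v + v) = -8*v)
m = 1
u = 40/3 (u = 0/(2 - 1*4) - 8*(-5)/3 = 0/(2 - 4) + 40*(1/3) = 0/(-2) + 40/3 = 0*(-1/2) + 40/3 = 0 + 40/3 = 40/3 ≈ 13.333)
n(a, M) = 40/3
(n(1, -2) + m)*P = (40/3 + 1)*(-3) = (43/3)*(-3) = -43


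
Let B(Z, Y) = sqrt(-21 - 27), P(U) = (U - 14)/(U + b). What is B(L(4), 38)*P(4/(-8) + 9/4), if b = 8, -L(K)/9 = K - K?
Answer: -196*I*sqrt(3)/39 ≈ -8.7047*I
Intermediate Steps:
L(K) = 0 (L(K) = -9*(K - K) = -9*0 = 0)
P(U) = (-14 + U)/(8 + U) (P(U) = (U - 14)/(U + 8) = (-14 + U)/(8 + U))
B(Z, Y) = 4*I*sqrt(3) (B(Z, Y) = sqrt(-48) = 4*I*sqrt(3))
B(L(4), 38)*P(4/(-8) + 9/4) = (4*I*sqrt(3))*((-14 + (4/(-8) + 9/4))/(8 + (4/(-8) + 9/4))) = (4*I*sqrt(3))*((-14 + (4*(-1/8) + 9*(1/4)))/(8 + (4*(-1/8) + 9*(1/4)))) = (4*I*sqrt(3))*((-14 + (-1/2 + 9/4))/(8 + (-1/2 + 9/4))) = (4*I*sqrt(3))*((-14 + 7/4)/(8 + 7/4)) = (4*I*sqrt(3))*(-49/4/(39/4)) = (4*I*sqrt(3))*((4/39)*(-49/4)) = (4*I*sqrt(3))*(-49/39) = -196*I*sqrt(3)/39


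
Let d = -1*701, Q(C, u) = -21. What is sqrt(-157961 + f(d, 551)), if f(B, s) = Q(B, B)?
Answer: I*sqrt(157982) ≈ 397.47*I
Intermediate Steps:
d = -701
f(B, s) = -21
sqrt(-157961 + f(d, 551)) = sqrt(-157961 - 21) = sqrt(-157982) = I*sqrt(157982)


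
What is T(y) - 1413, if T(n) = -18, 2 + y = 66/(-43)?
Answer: -1431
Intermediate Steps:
y = -152/43 (y = -2 + 66/(-43) = -2 + 66*(-1/43) = -2 - 66/43 = -152/43 ≈ -3.5349)
T(y) - 1413 = -18 - 1413 = -1431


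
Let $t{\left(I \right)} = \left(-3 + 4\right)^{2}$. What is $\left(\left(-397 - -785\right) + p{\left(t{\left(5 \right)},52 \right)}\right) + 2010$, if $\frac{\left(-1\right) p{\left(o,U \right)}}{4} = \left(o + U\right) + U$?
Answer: $1978$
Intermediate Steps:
$t{\left(I \right)} = 1$ ($t{\left(I \right)} = 1^{2} = 1$)
$p{\left(o,U \right)} = - 8 U - 4 o$ ($p{\left(o,U \right)} = - 4 \left(\left(o + U\right) + U\right) = - 4 \left(\left(U + o\right) + U\right) = - 4 \left(o + 2 U\right) = - 8 U - 4 o$)
$\left(\left(-397 - -785\right) + p{\left(t{\left(5 \right)},52 \right)}\right) + 2010 = \left(\left(-397 - -785\right) - 420\right) + 2010 = \left(\left(-397 + 785\right) - 420\right) + 2010 = \left(388 - 420\right) + 2010 = -32 + 2010 = 1978$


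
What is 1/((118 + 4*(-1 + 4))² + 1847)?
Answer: 1/18747 ≈ 5.3342e-5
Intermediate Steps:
1/((118 + 4*(-1 + 4))² + 1847) = 1/((118 + 4*3)² + 1847) = 1/((118 + 12)² + 1847) = 1/(130² + 1847) = 1/(16900 + 1847) = 1/18747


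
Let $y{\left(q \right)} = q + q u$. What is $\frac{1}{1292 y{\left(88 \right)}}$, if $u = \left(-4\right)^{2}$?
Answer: $\frac{1}{1932832} \approx 5.1738 \cdot 10^{-7}$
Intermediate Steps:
$u = 16$
$y{\left(q \right)} = 17 q$ ($y{\left(q \right)} = q + q 16 = q + 16 q = 17 q$)
$\frac{1}{1292 y{\left(88 \right)}} = \frac{1}{1292 \cdot 17 \cdot 88} = \frac{1}{1292 \cdot 1496} = \frac{1}{1292} \cdot \frac{1}{1496} = \frac{1}{1932832}$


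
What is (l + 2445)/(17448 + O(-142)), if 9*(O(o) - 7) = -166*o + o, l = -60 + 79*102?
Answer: 31329/60175 ≈ 0.52063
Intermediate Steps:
l = 7998 (l = -60 + 8058 = 7998)
O(o) = 7 - 55*o/3 (O(o) = 7 + (-166*o + o)/9 = 7 + (-165*o)/9 = 7 - 55*o/3)
(l + 2445)/(17448 + O(-142)) = (7998 + 2445)/(17448 + (7 - 55/3*(-142))) = 10443/(17448 + (7 + 7810/3)) = 10443/(17448 + 7831/3) = 10443/(60175/3) = 10443*(3/60175) = 31329/60175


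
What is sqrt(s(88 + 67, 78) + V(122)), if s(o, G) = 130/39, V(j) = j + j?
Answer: sqrt(2226)/3 ≈ 15.727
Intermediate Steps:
V(j) = 2*j
s(o, G) = 10/3 (s(o, G) = 130*(1/39) = 10/3)
sqrt(s(88 + 67, 78) + V(122)) = sqrt(10/3 + 2*122) = sqrt(10/3 + 244) = sqrt(742/3) = sqrt(2226)/3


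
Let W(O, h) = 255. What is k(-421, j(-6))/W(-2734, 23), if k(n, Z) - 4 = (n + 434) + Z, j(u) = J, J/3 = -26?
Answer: -61/255 ≈ -0.23922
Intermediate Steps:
J = -78 (J = 3*(-26) = -78)
j(u) = -78
k(n, Z) = 438 + Z + n (k(n, Z) = 4 + ((n + 434) + Z) = 4 + ((434 + n) + Z) = 4 + (434 + Z + n) = 438 + Z + n)
k(-421, j(-6))/W(-2734, 23) = (438 - 78 - 421)/255 = -61*1/255 = -61/255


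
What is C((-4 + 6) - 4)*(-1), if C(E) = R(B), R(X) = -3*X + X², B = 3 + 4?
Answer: -28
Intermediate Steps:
B = 7
R(X) = X² - 3*X
C(E) = 28 (C(E) = 7*(-3 + 7) = 7*4 = 28)
C((-4 + 6) - 4)*(-1) = 28*(-1) = -28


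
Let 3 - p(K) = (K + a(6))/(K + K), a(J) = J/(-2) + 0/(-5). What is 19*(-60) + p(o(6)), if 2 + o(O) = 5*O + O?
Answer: -77347/68 ≈ -1137.5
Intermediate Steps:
a(J) = -J/2 (a(J) = J*(-½) + 0*(-⅕) = -J/2 + 0 = -J/2)
o(O) = -2 + 6*O (o(O) = -2 + (5*O + O) = -2 + 6*O)
p(K) = 3 - (-3 + K)/(2*K) (p(K) = 3 - (K - ½*6)/(K + K) = 3 - (K - 3)/(2*K) = 3 - (-3 + K)*1/(2*K) = 3 - (-3 + K)/(2*K))
19*(-60) + p(o(6)) = 19*(-60) + (3 + 5*(-2 + 6*6))/(2*(-2 + 6*6)) = -1140 + (3 + 5*(-2 + 36))/(2*(-2 + 36)) = -1140 + (½)*(3 + 5*34)/34 = -1140 + (½)*(1/34)*(3 + 170) = -1140 + (½)*(1/34)*173 = -1140 + 173/68 = -77347/68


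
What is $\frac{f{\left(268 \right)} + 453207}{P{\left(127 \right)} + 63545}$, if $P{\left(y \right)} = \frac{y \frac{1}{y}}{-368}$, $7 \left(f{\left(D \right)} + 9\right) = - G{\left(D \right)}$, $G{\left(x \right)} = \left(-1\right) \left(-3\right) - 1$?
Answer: $\frac{1167437312}{163691913} \approx 7.1319$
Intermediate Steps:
$G{\left(x \right)} = 2$ ($G{\left(x \right)} = 3 - 1 = 2$)
$f{\left(D \right)} = - \frac{65}{7}$ ($f{\left(D \right)} = -9 + \frac{\left(-1\right) 2}{7} = -9 + \frac{1}{7} \left(-2\right) = -9 - \frac{2}{7} = - \frac{65}{7}$)
$P{\left(y \right)} = - \frac{1}{368}$ ($P{\left(y \right)} = 1 \left(- \frac{1}{368}\right) = - \frac{1}{368}$)
$\frac{f{\left(268 \right)} + 453207}{P{\left(127 \right)} + 63545} = \frac{- \frac{65}{7} + 453207}{- \frac{1}{368} + 63545} = \frac{3172384}{7 \cdot \frac{23384559}{368}} = \frac{3172384}{7} \cdot \frac{368}{23384559} = \frac{1167437312}{163691913}$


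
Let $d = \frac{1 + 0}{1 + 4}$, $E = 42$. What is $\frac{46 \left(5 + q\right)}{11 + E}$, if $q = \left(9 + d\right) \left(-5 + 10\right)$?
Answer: $\frac{2346}{53} \approx 44.264$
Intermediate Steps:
$d = \frac{1}{5}$ ($d = 1 \cdot \frac{1}{5} = \frac{1}{5} \approx 0.2$)
$q = 46$ ($q = \left(9 + \frac{1}{5}\right) \left(-5 + 10\right) = \frac{46}{5} \cdot 5 = 46$)
$\frac{46 \left(5 + q\right)}{11 + E} = \frac{46 \left(5 + 46\right)}{11 + 42} = \frac{46 \cdot 51}{53} = 2346 \cdot \frac{1}{53} = \frac{2346}{53}$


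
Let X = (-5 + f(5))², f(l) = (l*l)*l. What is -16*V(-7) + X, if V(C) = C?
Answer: 14512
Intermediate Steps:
f(l) = l³ (f(l) = l²*l = l³)
X = 14400 (X = (-5 + 5³)² = (-5 + 125)² = 120² = 14400)
-16*V(-7) + X = -16*(-7) + 14400 = 112 + 14400 = 14512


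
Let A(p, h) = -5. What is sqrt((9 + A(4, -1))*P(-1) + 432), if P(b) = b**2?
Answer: 2*sqrt(109) ≈ 20.881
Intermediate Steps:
sqrt((9 + A(4, -1))*P(-1) + 432) = sqrt((9 - 5)*(-1)**2 + 432) = sqrt(4*1 + 432) = sqrt(4 + 432) = sqrt(436) = 2*sqrt(109)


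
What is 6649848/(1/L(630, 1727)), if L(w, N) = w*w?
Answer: 2639324671200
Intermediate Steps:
L(w, N) = w²
6649848/(1/L(630, 1727)) = 6649848/(1/(630²)) = 6649848/(1/396900) = 6649848*396900 = 2639324671200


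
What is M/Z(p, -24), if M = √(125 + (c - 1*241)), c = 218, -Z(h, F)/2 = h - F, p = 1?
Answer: -√102/50 ≈ -0.20199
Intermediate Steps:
Z(h, F) = -2*h + 2*F (Z(h, F) = -2*(h - F) = -2*h + 2*F)
M = √102 (M = √(125 + (218 - 1*241)) = √(125 + (218 - 241)) = √(125 - 23) = √102 ≈ 10.100)
M/Z(p, -24) = √102/(-2*1 + 2*(-24)) = √102/(-2 - 48) = √102/(-50) = √102*(-1/50) = -√102/50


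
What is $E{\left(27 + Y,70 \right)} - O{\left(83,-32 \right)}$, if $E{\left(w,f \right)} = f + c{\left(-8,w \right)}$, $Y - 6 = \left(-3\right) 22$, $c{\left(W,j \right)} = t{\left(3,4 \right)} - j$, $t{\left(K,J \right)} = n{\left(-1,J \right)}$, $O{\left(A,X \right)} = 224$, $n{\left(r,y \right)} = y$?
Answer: $-117$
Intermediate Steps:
$t{\left(K,J \right)} = J$
$c{\left(W,j \right)} = 4 - j$
$Y = -60$ ($Y = 6 - 66 = -60$)
$E{\left(w,f \right)} = 4 + f - w$ ($E{\left(w,f \right)} = f - \left(-4 + w\right) = 4 + f - w$)
$E{\left(27 + Y,70 \right)} - O{\left(83,-32 \right)} = \left(4 + 70 - \left(27 - 60\right)\right) - 224 = \left(4 + 70 - -33\right) - 224 = \left(4 + 70 + 33\right) - 224 = 107 - 224 = -117$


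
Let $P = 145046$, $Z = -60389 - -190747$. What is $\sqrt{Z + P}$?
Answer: $2 \sqrt{68851} \approx 524.79$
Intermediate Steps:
$Z = 130358$ ($Z = -60389 + 190747 = 130358$)
$\sqrt{Z + P} = \sqrt{130358 + 145046} = \sqrt{275404} = 2 \sqrt{68851}$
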